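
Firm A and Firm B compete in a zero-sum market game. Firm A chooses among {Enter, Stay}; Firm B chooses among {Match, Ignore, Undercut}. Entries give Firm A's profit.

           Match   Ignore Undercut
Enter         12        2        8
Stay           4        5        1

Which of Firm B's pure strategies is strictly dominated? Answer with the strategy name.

Undercut holds Firm A's payoff strictly below Match in every row: 8 < 12, 1 < 4.
So Match is strictly dominated for Firm B.

Match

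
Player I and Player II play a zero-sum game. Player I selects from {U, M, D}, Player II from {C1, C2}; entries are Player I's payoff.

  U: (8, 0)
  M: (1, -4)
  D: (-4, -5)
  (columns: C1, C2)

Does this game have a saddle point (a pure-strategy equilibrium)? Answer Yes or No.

Yes

Row minima: U → 0, M → -4, D → -5; maximin = 0.
Column maxima: C1 → 8, C2 → 0; minimax = 0.
maximin = minimax = 0, so a saddle point exists.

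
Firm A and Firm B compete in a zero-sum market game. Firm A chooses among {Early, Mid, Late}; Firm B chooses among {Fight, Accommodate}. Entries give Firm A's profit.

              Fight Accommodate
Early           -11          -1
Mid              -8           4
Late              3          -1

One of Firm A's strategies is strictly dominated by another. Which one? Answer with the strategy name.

Early

Mid gives a strictly higher payoff than Early against every column: -8 > -11, 4 > -1.
So Early is strictly dominated and Firm A never plays it.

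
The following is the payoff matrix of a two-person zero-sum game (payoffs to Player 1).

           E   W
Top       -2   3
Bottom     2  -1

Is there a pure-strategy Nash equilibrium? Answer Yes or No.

No

Row minima: Top → -2, Bottom → -1; maximin = -1.
Column maxima: E → 2, W → 3; minimax = 2.
-1 ≠ 2, so no pure-strategy equilibrium exists.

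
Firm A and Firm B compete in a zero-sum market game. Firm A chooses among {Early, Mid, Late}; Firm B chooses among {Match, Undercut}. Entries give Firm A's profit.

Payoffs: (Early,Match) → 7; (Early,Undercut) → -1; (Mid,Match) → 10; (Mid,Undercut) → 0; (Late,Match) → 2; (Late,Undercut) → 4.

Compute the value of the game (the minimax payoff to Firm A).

Row minima: Early → -1, Mid → 0, Late → 2; maximin = 2.
Column maxima: Match → 10, Undercut → 4; minimax = 4.
2 ≠ 4, so there is no saddle point; optimal play is mixed.
Early is strictly dominated by Mid, so Firm A never plays it.
On the remaining 2×2 (Mid, Late vs Match, Undercut):
Let Firm A play Mid with probability p. Expected payoff against Match: 10p + 2(1−p) = 8p + 2; against Undercut: 0p + 4(1−p) = −4p + 4.
Setting these equal: 8p + 2 = −4p + 4 ⇒ 12p = 2 ⇒ p = 1/6, and the value is (8)·(1/6) + 2 = 10/3.
For Firm B: with q = P(Match), equating Mid's and Late's payoffs gives 10q = −2q + 4 ⇒ q = 1/3.

10/3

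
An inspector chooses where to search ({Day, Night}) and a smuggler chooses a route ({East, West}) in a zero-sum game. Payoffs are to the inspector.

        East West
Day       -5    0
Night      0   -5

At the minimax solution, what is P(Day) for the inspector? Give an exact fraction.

1/2

Row minima: Day → -5, Night → -5; maximin = -5.
Column maxima: East → 0, West → 0; minimax = 0.
-5 ≠ 0, so there is no saddle point; optimal play is mixed.
Let the inspector play Day with probability p. Expected payoff against East: (-5)p + 0(1−p) = −5p; against West: 0p + (-5)(1−p) = 5p − 5.
Setting these equal: −5p = 5p − 5 ⇒ −10p = -5 ⇒ p = 1/2, and the value is (-5)·(1/2) = -5/2.
For the smuggler: with q = P(East), equating Day's and Night's payoffs gives −5q = 5q − 5 ⇒ q = 1/2.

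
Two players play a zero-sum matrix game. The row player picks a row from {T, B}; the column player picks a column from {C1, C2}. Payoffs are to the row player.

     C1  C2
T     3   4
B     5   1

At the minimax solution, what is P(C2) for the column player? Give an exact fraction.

2/5

Row minima: T → 3, B → 1; maximin = 3.
Column maxima: C1 → 5, C2 → 4; minimax = 4.
3 ≠ 4, so there is no saddle point; optimal play is mixed.
Let the row player play T with probability p. Expected payoff against C1: 3p + 5(1−p) = −2p + 5; against C2: 4p + 1(1−p) = 3p + 1.
Setting these equal: −2p + 5 = 3p + 1 ⇒ −5p = -4 ⇒ p = 4/5, and the value is (-2)·(4/5) + 5 = 17/5.
For the column player: with q = P(C1), equating T's and B's payoffs gives −q + 4 = 4q + 1 ⇒ q = 3/5.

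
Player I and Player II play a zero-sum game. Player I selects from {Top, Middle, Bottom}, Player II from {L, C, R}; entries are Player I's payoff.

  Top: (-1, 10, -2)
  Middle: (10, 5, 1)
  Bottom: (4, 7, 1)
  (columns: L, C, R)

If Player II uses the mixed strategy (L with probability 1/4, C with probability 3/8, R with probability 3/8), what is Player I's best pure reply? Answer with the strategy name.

Middle

Expected payoff of Top: (1/4)·(-1) + (3/8)·10 + (3/8)·(-2) = 11/4.
Expected payoff of Middle: (1/4)·10 + (3/8)·5 + (3/8)·1 = 19/4.
Expected payoff of Bottom: (1/4)·4 + (3/8)·7 + (3/8)·1 = 4.
The largest is 19/4, so Player I's best response is Middle.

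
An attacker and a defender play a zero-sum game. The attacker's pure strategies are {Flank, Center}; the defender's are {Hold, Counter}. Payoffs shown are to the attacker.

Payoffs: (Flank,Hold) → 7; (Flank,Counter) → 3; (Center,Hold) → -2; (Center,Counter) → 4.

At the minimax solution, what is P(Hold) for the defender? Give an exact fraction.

Row minima: Flank → 3, Center → -2; maximin = 3.
Column maxima: Hold → 7, Counter → 4; minimax = 4.
3 ≠ 4, so there is no saddle point; optimal play is mixed.
Let the attacker play Flank with probability p. Expected payoff against Hold: 7p + (-2)(1−p) = 9p − 2; against Counter: 3p + 4(1−p) = −p + 4.
Setting these equal: 9p − 2 = −p + 4 ⇒ 10p = 6 ⇒ p = 3/5, and the value is (9)·(3/5) − 2 = 17/5.
For the defender: with q = P(Hold), equating Flank's and Center's payoffs gives 4q + 3 = −6q + 4 ⇒ q = 1/10.

1/10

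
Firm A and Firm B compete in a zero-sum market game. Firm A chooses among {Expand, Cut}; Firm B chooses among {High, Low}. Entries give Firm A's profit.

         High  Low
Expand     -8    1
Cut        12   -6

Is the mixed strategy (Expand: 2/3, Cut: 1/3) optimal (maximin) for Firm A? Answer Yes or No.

Yes

Against High this mix gives (2/3)·(-8) + (1/3)·12 = -4/3.
Against Low this mix gives (2/3)·1 + (1/3)·(-6) = -4/3.
All of Firm B's active replies (High, Low) yield -4/3, and no column does worse for Firm A. The mix makes Firm B indifferent and guarantees -4/3, so it is optimal.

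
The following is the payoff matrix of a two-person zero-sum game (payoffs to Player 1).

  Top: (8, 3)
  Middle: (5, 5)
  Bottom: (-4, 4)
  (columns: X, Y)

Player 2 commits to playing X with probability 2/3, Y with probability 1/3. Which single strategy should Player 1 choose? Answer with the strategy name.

Expected payoff of Top: (2/3)·8 + (1/3)·3 = 19/3.
Expected payoff of Middle: (2/3)·5 + (1/3)·5 = 5.
Expected payoff of Bottom: (2/3)·(-4) + (1/3)·4 = -4/3.
The largest is 19/3, so Player 1's best response is Top.

Top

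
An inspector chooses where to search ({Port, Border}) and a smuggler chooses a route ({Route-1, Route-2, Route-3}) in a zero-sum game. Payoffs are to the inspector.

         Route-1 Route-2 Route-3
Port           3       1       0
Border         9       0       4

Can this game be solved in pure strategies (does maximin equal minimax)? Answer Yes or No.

Row minima: Port → 0, Border → 0; maximin = 0.
Column maxima: Route-1 → 9, Route-2 → 1, Route-3 → 4; minimax = 1.
0 ≠ 1, so no pure-strategy equilibrium exists.

No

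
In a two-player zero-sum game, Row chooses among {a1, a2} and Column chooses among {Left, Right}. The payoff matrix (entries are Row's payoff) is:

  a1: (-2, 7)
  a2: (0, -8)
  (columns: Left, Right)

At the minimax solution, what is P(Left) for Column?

15/17

Row minima: a1 → -2, a2 → -8; maximin = -2.
Column maxima: Left → 0, Right → 7; minimax = 0.
-2 ≠ 0, so there is no saddle point; optimal play is mixed.
Let Row play a1 with probability p. Expected payoff against Left: (-2)p + 0(1−p) = −2p; against Right: 7p + (-8)(1−p) = 15p − 8.
Setting these equal: −2p = 15p − 8 ⇒ −17p = -8 ⇒ p = 8/17, and the value is (-2)·(8/17) = -16/17.
For Column: with q = P(Left), equating a1's and a2's payoffs gives −9q + 7 = 8q − 8 ⇒ q = 15/17.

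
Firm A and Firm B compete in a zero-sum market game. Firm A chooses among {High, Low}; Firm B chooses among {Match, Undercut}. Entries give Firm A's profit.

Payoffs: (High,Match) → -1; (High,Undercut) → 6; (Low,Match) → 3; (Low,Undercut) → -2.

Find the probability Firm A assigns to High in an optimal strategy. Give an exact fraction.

5/12

Row minima: High → -1, Low → -2; maximin = -1.
Column maxima: Match → 3, Undercut → 6; minimax = 3.
-1 ≠ 3, so there is no saddle point; optimal play is mixed.
Let Firm A play High with probability p. Expected payoff against Match: (-1)p + 3(1−p) = −4p + 3; against Undercut: 6p + (-2)(1−p) = 8p − 2.
Setting these equal: −4p + 3 = 8p − 2 ⇒ −12p = -5 ⇒ p = 5/12, and the value is (-4)·(5/12) + 3 = 4/3.
For Firm B: with q = P(Match), equating High's and Low's payoffs gives −7q + 6 = 5q − 2 ⇒ q = 2/3.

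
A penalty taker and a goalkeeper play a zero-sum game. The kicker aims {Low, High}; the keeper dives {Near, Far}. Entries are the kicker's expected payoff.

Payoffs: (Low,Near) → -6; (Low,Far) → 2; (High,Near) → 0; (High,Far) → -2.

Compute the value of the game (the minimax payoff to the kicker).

-6/5

Row minima: Low → -6, High → -2; maximin = -2.
Column maxima: Near → 0, Far → 2; minimax = 0.
-2 ≠ 0, so there is no saddle point; optimal play is mixed.
Let the kicker play Low with probability p. Expected payoff against Near: (-6)p + 0(1−p) = −6p; against Far: 2p + (-2)(1−p) = 4p − 2.
Setting these equal: −6p = 4p − 2 ⇒ −10p = -2 ⇒ p = 1/5, and the value is (-6)·(1/5) = -6/5.
For the keeper: with q = P(Near), equating Low's and High's payoffs gives −8q + 2 = 2q − 2 ⇒ q = 2/5.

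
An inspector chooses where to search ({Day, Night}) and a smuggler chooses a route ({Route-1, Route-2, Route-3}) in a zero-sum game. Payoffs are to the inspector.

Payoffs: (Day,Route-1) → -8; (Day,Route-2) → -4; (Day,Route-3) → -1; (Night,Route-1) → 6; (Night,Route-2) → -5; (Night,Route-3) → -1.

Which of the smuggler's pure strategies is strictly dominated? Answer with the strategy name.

Route-3

Route-2 holds the inspector's payoff strictly below Route-3 in every row: -4 < -1, -5 < -1.
So Route-3 is strictly dominated for the smuggler.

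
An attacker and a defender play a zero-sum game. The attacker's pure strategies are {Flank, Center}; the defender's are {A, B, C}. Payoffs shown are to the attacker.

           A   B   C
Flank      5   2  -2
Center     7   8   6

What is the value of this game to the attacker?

Row minima: Flank → -2, Center → 6; maximin = 6.
Column maxima: A → 7, B → 8, C → 6; minimax = 6.
Since maximin = minimax = 6, there is a saddle point and the value is 6.

6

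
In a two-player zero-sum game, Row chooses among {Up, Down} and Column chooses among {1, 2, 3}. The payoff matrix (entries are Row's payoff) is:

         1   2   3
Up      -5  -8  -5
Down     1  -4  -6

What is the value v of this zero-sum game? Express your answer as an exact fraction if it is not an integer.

Row minima: Up → -8, Down → -6; maximin = -6.
Column maxima: 1 → 1, 2 → -4, 3 → -5; minimax = -5.
-6 ≠ -5, so there is no saddle point; optimal play is mixed.
1 is strictly dominated by 2 (it gives Row strictly more in every row), so Column never plays it.
On the remaining 2×2 (Up, Down vs 2, 3):
Let Row play Up with probability p. Expected payoff against 2: (-8)p + (-4)(1−p) = −4p − 4; against 3: (-5)p + (-6)(1−p) = p − 6.
Setting these equal: −4p − 4 = p − 6 ⇒ −5p = -2 ⇒ p = 2/5, and the value is (-4)·(2/5) − 4 = -28/5.
For Column: with q = P(2), equating Up's and Down's payoffs gives −3q − 5 = 2q − 6 ⇒ q = 1/5.

-28/5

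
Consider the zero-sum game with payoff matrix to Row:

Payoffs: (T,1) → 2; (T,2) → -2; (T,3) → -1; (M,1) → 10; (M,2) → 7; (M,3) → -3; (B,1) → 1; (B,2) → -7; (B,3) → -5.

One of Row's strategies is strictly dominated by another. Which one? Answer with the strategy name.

T gives a strictly higher payoff than B against every column: 2 > 1, -2 > -7, -1 > -5.
So B is strictly dominated and Row never plays it.

B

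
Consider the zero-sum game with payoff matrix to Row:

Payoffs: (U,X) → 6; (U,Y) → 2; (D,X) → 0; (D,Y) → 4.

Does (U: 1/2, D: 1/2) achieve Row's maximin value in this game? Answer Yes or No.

Against X this mix gives (1/2)·6 + (1/2)·0 = 3.
Against Y this mix gives (1/2)·2 + (1/2)·4 = 3.
All of Column's active replies (X, Y) yield 3, and no column does worse for Row. The mix makes Column indifferent and guarantees 3, so it is optimal.

Yes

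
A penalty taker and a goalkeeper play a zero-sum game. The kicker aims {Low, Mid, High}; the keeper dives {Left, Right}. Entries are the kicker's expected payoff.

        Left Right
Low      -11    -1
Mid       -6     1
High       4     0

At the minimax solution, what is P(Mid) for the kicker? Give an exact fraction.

4/11

Row minima: Low → -11, Mid → -6, High → 0; maximin = 0.
Column maxima: Left → 4, Right → 1; minimax = 1.
0 ≠ 1, so there is no saddle point; optimal play is mixed.
Low is strictly dominated by Mid, so the kicker never plays it.
On the remaining 2×2 (Mid, High vs Left, Right):
Let the kicker play Mid with probability p. Expected payoff against Left: (-6)p + 4(1−p) = −10p + 4; against Right: 1p + 0(1−p) = p.
Setting these equal: −10p + 4 = p ⇒ −11p = -4 ⇒ p = 4/11, and the value is (-10)·(4/11) + 4 = 4/11.
For the keeper: with q = P(Left), equating Mid's and High's payoffs gives −7q + 1 = 4q ⇒ q = 1/11.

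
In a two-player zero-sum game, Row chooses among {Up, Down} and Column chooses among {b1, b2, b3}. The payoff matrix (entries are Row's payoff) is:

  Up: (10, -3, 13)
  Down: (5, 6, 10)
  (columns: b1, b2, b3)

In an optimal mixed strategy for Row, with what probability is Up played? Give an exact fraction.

Row minima: Up → -3, Down → 5; maximin = 5.
Column maxima: b1 → 10, b2 → 6, b3 → 13; minimax = 6.
5 ≠ 6, so there is no saddle point; optimal play is mixed.
b3 is strictly dominated by b1 (it gives Row strictly more in every row), so Column never plays it.
On the remaining 2×2 (Up, Down vs b1, b2):
Let Row play Up with probability p. Expected payoff against b1: 10p + 5(1−p) = 5p + 5; against b2: (-3)p + 6(1−p) = −9p + 6.
Setting these equal: 5p + 5 = −9p + 6 ⇒ 14p = 1 ⇒ p = 1/14, and the value is (5)·(1/14) + 5 = 75/14.
For Column: with q = P(b1), equating Up's and Down's payoffs gives 13q − 3 = −q + 6 ⇒ q = 9/14.

1/14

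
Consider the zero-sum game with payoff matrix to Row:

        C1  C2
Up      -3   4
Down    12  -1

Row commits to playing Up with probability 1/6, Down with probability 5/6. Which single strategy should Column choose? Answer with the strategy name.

If Column plays C1, Row's expected payoff is (1/6)·(-3) + (5/6)·12 = 19/2.
If Column plays C2, Row's expected payoff is (1/6)·4 + (5/6)·(-1) = -1/6.
Column minimizes Row's payoff; the smallest is -1/6, so the best response is C2.

C2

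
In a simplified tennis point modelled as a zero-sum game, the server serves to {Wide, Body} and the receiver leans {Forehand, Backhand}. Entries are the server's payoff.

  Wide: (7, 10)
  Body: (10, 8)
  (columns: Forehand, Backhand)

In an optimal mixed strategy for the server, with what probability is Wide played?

2/5

Row minima: Wide → 7, Body → 8; maximin = 8.
Column maxima: Forehand → 10, Backhand → 10; minimax = 10.
8 ≠ 10, so there is no saddle point; optimal play is mixed.
Let the server play Wide with probability p. Expected payoff against Forehand: 7p + 10(1−p) = −3p + 10; against Backhand: 10p + 8(1−p) = 2p + 8.
Setting these equal: −3p + 10 = 2p + 8 ⇒ −5p = -2 ⇒ p = 2/5, and the value is (-3)·(2/5) + 10 = 44/5.
For the receiver: with q = P(Forehand), equating Wide's and Body's payoffs gives −3q + 10 = 2q + 8 ⇒ q = 2/5.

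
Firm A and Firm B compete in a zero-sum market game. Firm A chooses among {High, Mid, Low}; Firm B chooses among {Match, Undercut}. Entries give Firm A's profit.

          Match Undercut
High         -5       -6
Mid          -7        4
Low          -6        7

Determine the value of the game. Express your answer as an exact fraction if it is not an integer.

Row minima: High → -6, Mid → -7, Low → -6; maximin = -6.
Column maxima: Match → -5, Undercut → 7; minimax = -5.
-6 ≠ -5, so there is no saddle point; optimal play is mixed.
Mid is strictly dominated by Low, so Firm A never plays it.
On the remaining 2×2 (High, Low vs Match, Undercut):
Let Firm A play High with probability p. Expected payoff against Match: (-5)p + (-6)(1−p) = p − 6; against Undercut: (-6)p + 7(1−p) = −13p + 7.
Setting these equal: p − 6 = −13p + 7 ⇒ 14p = 13 ⇒ p = 13/14, and the value is (1)·(13/14) − 6 = -71/14.
For Firm B: with q = P(Match), equating High's and Low's payoffs gives q − 6 = −13q + 7 ⇒ q = 13/14.

-71/14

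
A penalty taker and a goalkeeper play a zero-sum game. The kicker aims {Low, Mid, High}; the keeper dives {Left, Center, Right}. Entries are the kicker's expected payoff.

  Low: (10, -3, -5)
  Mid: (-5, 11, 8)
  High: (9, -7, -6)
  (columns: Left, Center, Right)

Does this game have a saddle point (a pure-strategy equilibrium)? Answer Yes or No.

Row minima: Low → -5, Mid → -5, High → -7; maximin = -5.
Column maxima: Left → 10, Center → 11, Right → 8; minimax = 8.
-5 ≠ 8, so no pure-strategy equilibrium exists.

No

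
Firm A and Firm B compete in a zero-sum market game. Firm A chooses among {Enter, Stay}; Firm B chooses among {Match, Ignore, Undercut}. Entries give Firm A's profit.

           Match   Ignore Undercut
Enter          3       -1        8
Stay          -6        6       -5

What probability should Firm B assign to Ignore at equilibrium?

Row minima: Enter → -1, Stay → -6; maximin = -1.
Column maxima: Match → 3, Ignore → 6, Undercut → 8; minimax = 3.
-1 ≠ 3, so there is no saddle point; optimal play is mixed.
Undercut is strictly dominated by Match (it gives Firm A strictly more in every row), so Firm B never plays it.
On the remaining 2×2 (Enter, Stay vs Match, Ignore):
Let Firm A play Enter with probability p. Expected payoff against Match: 3p + (-6)(1−p) = 9p − 6; against Ignore: (-1)p + 6(1−p) = −7p + 6.
Setting these equal: 9p − 6 = −7p + 6 ⇒ 16p = 12 ⇒ p = 3/4, and the value is (9)·(3/4) − 6 = 3/4.
For Firm B: with q = P(Match), equating Enter's and Stay's payoffs gives 4q − 1 = −12q + 6 ⇒ q = 7/16.

9/16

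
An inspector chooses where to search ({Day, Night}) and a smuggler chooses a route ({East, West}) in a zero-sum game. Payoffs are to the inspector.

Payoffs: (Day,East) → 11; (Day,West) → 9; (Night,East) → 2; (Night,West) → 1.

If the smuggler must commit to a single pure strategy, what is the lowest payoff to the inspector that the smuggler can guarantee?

9

Column maxima: East → 11, West → 9.
The smallest of these is 9.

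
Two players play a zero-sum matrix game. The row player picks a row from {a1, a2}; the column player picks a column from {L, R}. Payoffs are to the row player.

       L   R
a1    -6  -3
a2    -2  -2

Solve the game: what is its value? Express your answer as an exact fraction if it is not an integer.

Row minima: a1 → -6, a2 → -2; maximin = -2.
Column maxima: L → -2, R → -2; minimax = -2.
Since maximin = minimax = -2, there is a saddle point and the value is -2.

-2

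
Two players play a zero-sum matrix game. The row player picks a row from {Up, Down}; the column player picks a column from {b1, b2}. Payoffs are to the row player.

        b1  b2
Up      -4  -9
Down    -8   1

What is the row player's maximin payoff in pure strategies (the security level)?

-8

Row minima: Up → -9, Down → -8.
The best of these is -8.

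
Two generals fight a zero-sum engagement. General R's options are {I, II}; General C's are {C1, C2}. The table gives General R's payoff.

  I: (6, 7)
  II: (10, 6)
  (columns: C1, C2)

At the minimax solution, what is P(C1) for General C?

1/5

Row minima: I → 6, II → 6; maximin = 6.
Column maxima: C1 → 10, C2 → 7; minimax = 7.
6 ≠ 7, so there is no saddle point; optimal play is mixed.
Let General R play I with probability p. Expected payoff against C1: 6p + 10(1−p) = −4p + 10; against C2: 7p + 6(1−p) = p + 6.
Setting these equal: −4p + 10 = p + 6 ⇒ −5p = -4 ⇒ p = 4/5, and the value is (-4)·(4/5) + 10 = 34/5.
For General C: with q = P(C1), equating I's and II's payoffs gives −q + 7 = 4q + 6 ⇒ q = 1/5.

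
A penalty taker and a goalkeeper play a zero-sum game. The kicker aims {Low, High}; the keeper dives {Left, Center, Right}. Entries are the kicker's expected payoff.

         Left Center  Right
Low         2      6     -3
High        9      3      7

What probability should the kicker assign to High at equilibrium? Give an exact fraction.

Row minima: Low → -3, High → 3; maximin = 3.
Column maxima: Left → 9, Center → 6, Right → 7; minimax = 6.
3 ≠ 6, so there is no saddle point; optimal play is mixed.
Left is strictly dominated by Right (it gives the kicker strictly more in every row), so the keeper never plays it.
On the remaining 2×2 (Low, High vs Center, Right):
Let the kicker play Low with probability p. Expected payoff against Center: 6p + 3(1−p) = 3p + 3; against Right: (-3)p + 7(1−p) = −10p + 7.
Setting these equal: 3p + 3 = −10p + 7 ⇒ 13p = 4 ⇒ p = 4/13, and the value is (3)·(4/13) + 3 = 51/13.
For the keeper: with q = P(Center), equating Low's and High's payoffs gives 9q − 3 = −4q + 7 ⇒ q = 10/13.

9/13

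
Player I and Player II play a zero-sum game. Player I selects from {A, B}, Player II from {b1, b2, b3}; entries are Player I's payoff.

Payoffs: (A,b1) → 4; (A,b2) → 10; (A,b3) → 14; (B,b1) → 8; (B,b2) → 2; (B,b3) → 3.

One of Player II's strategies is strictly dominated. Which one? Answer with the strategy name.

b3

b2 holds Player I's payoff strictly below b3 in every row: 10 < 14, 2 < 3.
So b3 is strictly dominated for Player II.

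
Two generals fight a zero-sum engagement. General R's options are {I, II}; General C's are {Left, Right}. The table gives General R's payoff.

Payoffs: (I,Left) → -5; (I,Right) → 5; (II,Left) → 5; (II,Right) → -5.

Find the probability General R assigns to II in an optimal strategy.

1/2

Row minima: I → -5, II → -5; maximin = -5.
Column maxima: Left → 5, Right → 5; minimax = 5.
-5 ≠ 5, so there is no saddle point; optimal play is mixed.
Let General R play I with probability p. Expected payoff against Left: (-5)p + 5(1−p) = −10p + 5; against Right: 5p + (-5)(1−p) = 10p − 5.
Setting these equal: −10p + 5 = 10p − 5 ⇒ −20p = -10 ⇒ p = 1/2, and the value is (-10)·(1/2) + 5 = 0.
For General C: with q = P(Left), equating I's and II's payoffs gives −10q + 5 = 10q − 5 ⇒ q = 1/2.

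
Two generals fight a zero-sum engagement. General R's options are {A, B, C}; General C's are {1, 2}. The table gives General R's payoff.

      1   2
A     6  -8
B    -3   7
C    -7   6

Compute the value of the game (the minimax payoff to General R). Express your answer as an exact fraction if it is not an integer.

3/4

Row minima: A → -8, B → -3, C → -7; maximin = -3.
Column maxima: 1 → 6, 2 → 7; minimax = 6.
-3 ≠ 6, so there is no saddle point; optimal play is mixed.
C is strictly dominated by B, so General R never plays it.
On the remaining 2×2 (A, B vs 1, 2):
Let General R play A with probability p. Expected payoff against 1: 6p + (-3)(1−p) = 9p − 3; against 2: (-8)p + 7(1−p) = −15p + 7.
Setting these equal: 9p − 3 = −15p + 7 ⇒ 24p = 10 ⇒ p = 5/12, and the value is (9)·(5/12) − 3 = 3/4.
For General C: with q = P(1), equating A's and B's payoffs gives 14q − 8 = −10q + 7 ⇒ q = 5/8.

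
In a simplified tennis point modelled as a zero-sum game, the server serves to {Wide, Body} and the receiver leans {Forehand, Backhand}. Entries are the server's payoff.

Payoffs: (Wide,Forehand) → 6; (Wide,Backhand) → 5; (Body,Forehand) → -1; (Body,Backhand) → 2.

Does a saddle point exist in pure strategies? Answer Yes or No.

Yes

Row minima: Wide → 5, Body → -1; maximin = 5.
Column maxima: Forehand → 6, Backhand → 5; minimax = 5.
maximin = minimax = 5, so a saddle point exists.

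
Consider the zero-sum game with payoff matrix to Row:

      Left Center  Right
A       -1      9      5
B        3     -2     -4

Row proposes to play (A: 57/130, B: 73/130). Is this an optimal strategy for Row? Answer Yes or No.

Against Left this mix gives (57/130)·(-1) + (73/130)·3 = 81/65.
Against Center this mix gives (57/130)·9 + (73/130)·(-2) = 367/130.
Against Right this mix gives (57/130)·5 + (73/130)·(-4) = -7/130.
Column will play Right, holding Row to -7/130. Shifting weight toward the row that does better against Right would raise this floor (the equalizing mix achieves 11/13 against both Right and Left), so the proposed strategy is not optimal.

No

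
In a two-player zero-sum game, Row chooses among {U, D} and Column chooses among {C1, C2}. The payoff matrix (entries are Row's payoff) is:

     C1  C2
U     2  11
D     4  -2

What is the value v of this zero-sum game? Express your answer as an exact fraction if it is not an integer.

Row minima: U → 2, D → -2; maximin = 2.
Column maxima: C1 → 4, C2 → 11; minimax = 4.
2 ≠ 4, so there is no saddle point; optimal play is mixed.
Let Row play U with probability p. Expected payoff against C1: 2p + 4(1−p) = −2p + 4; against C2: 11p + (-2)(1−p) = 13p − 2.
Setting these equal: −2p + 4 = 13p − 2 ⇒ −15p = -6 ⇒ p = 2/5, and the value is (-2)·(2/5) + 4 = 16/5.
For Column: with q = P(C1), equating U's and D's payoffs gives −9q + 11 = 6q − 2 ⇒ q = 13/15.

16/5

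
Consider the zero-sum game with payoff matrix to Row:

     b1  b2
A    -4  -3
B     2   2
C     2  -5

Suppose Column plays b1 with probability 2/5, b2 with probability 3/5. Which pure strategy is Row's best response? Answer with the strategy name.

B

Expected payoff of A: (2/5)·(-4) + (3/5)·(-3) = -17/5.
Expected payoff of B: (2/5)·2 + (3/5)·2 = 2.
Expected payoff of C: (2/5)·2 + (3/5)·(-5) = -11/5.
The largest is 2, so Row's best response is B.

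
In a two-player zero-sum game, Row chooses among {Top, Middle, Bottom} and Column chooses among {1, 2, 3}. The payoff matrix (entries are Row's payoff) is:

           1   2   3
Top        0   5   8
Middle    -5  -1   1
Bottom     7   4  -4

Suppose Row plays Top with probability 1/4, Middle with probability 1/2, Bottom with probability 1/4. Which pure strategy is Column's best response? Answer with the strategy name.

1

If Column plays 1, Row's expected payoff is (1/4)·0 + (1/2)·(-5) + (1/4)·7 = -3/4.
If Column plays 2, Row's expected payoff is (1/4)·5 + (1/2)·(-1) + (1/4)·4 = 7/4.
If Column plays 3, Row's expected payoff is (1/4)·8 + (1/2)·1 + (1/4)·(-4) = 3/2.
Column minimizes Row's payoff; the smallest is -3/4, so the best response is 1.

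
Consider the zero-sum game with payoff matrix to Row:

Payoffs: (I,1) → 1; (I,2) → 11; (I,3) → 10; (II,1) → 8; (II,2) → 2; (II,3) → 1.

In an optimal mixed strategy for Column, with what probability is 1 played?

Row minima: I → 1, II → 1; maximin = 1.
Column maxima: 1 → 8, 2 → 11, 3 → 10; minimax = 8.
1 ≠ 8, so there is no saddle point; optimal play is mixed.
2 is strictly dominated by 3 (it gives Row strictly more in every row), so Column never plays it.
On the remaining 2×2 (I, II vs 1, 3):
Let Row play I with probability p. Expected payoff against 1: 1p + 8(1−p) = −7p + 8; against 3: 10p + 1(1−p) = 9p + 1.
Setting these equal: −7p + 8 = 9p + 1 ⇒ −16p = -7 ⇒ p = 7/16, and the value is (-7)·(7/16) + 8 = 79/16.
For Column: with q = P(1), equating I's and II's payoffs gives −9q + 10 = 7q + 1 ⇒ q = 9/16.

9/16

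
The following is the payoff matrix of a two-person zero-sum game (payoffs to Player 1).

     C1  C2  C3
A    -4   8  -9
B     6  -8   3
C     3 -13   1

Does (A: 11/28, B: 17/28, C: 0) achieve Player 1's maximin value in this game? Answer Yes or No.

Against C1 this mix gives (11/28)·(-4) + (17/28)·6 = 29/14.
Against C2 this mix gives (11/28)·8 + (17/28)·(-8) = -12/7.
Against C3 this mix gives (11/28)·(-9) + (17/28)·3 = -12/7.
All of Player 2's active replies (C2, C3) yield -12/7, and no column does worse for Player 1. The mix makes Player 2 indifferent and guarantees -12/7, so it is optimal.

Yes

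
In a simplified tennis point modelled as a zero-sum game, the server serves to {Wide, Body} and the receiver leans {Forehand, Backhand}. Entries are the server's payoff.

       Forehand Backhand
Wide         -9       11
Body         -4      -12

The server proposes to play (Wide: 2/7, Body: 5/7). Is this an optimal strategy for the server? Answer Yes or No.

Yes

Against Forehand this mix gives (2/7)·(-9) + (5/7)·(-4) = -38/7.
Against Backhand this mix gives (2/7)·11 + (5/7)·(-12) = -38/7.
All of the receiver's active replies (Forehand, Backhand) yield -38/7, and no column does worse for the server. The mix makes the receiver indifferent and guarantees -38/7, so it is optimal.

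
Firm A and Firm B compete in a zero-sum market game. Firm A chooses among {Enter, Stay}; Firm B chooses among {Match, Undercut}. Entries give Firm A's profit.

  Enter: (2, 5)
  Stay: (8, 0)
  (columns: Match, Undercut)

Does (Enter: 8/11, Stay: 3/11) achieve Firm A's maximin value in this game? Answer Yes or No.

Against Match this mix gives (8/11)·2 + (3/11)·8 = 40/11.
Against Undercut this mix gives (8/11)·5 + (3/11)·0 = 40/11.
All of Firm B's active replies (Match, Undercut) yield 40/11, and no column does worse for Firm A. The mix makes Firm B indifferent and guarantees 40/11, so it is optimal.

Yes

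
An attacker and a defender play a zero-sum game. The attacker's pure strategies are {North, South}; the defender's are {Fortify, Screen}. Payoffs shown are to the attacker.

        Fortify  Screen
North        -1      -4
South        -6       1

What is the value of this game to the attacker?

Row minima: North → -4, South → -6; maximin = -4.
Column maxima: Fortify → -1, Screen → 1; minimax = -1.
-4 ≠ -1, so there is no saddle point; optimal play is mixed.
Let the attacker play North with probability p. Expected payoff against Fortify: (-1)p + (-6)(1−p) = 5p − 6; against Screen: (-4)p + 1(1−p) = −5p + 1.
Setting these equal: 5p − 6 = −5p + 1 ⇒ 10p = 7 ⇒ p = 7/10, and the value is (5)·(7/10) − 6 = -5/2.
For the defender: with q = P(Fortify), equating North's and South's payoffs gives 3q − 4 = −7q + 1 ⇒ q = 1/2.

-5/2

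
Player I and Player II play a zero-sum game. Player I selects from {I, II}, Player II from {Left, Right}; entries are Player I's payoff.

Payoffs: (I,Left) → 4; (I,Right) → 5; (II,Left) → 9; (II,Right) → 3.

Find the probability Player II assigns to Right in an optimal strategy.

Row minima: I → 4, II → 3; maximin = 4.
Column maxima: Left → 9, Right → 5; minimax = 5.
4 ≠ 5, so there is no saddle point; optimal play is mixed.
Let Player I play I with probability p. Expected payoff against Left: 4p + 9(1−p) = −5p + 9; against Right: 5p + 3(1−p) = 2p + 3.
Setting these equal: −5p + 9 = 2p + 3 ⇒ −7p = -6 ⇒ p = 6/7, and the value is (-5)·(6/7) + 9 = 33/7.
For Player II: with q = P(Left), equating I's and II's payoffs gives −q + 5 = 6q + 3 ⇒ q = 2/7.

5/7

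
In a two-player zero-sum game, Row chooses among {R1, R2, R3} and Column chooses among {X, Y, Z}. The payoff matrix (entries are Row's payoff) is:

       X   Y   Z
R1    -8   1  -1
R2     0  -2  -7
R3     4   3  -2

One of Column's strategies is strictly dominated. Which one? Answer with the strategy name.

Z holds Row's payoff strictly below Y in every row: -1 < 1, -7 < -2, -2 < 3.
So Y is strictly dominated for Column.

Y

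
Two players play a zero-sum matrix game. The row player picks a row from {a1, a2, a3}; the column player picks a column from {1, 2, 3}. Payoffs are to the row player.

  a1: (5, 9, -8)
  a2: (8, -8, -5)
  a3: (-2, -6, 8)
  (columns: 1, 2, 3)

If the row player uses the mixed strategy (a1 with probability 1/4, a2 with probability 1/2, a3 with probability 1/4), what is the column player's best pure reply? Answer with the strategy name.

2

If the column player plays 1, the row player's expected payoff is (1/4)·5 + (1/2)·8 + (1/4)·(-2) = 19/4.
If the column player plays 2, the row player's expected payoff is (1/4)·9 + (1/2)·(-8) + (1/4)·(-6) = -13/4.
If the column player plays 3, the row player's expected payoff is (1/4)·(-8) + (1/2)·(-5) + (1/4)·8 = -5/2.
The column player minimizes the row player's payoff; the smallest is -13/4, so the best response is 2.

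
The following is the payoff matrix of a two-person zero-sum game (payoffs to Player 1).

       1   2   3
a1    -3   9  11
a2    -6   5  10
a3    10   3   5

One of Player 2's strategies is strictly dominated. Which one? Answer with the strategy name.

3

2 holds Player 1's payoff strictly below 3 in every row: 9 < 11, 5 < 10, 3 < 5.
So 3 is strictly dominated for Player 2.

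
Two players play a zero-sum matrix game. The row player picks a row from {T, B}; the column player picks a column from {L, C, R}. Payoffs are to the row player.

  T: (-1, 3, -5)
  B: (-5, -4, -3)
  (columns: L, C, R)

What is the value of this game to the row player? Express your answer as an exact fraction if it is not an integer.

-11/3

Row minima: T → -5, B → -5; maximin = -5.
Column maxima: L → -1, C → 3, R → -3; minimax = -3.
-5 ≠ -3, so there is no saddle point; optimal play is mixed.
C is strictly dominated by L (it gives the row player strictly more in every row), so the column player never plays it.
On the remaining 2×2 (T, B vs L, R):
Let the row player play T with probability p. Expected payoff against L: (-1)p + (-5)(1−p) = 4p − 5; against R: (-5)p + (-3)(1−p) = −2p − 3.
Setting these equal: 4p − 5 = −2p − 3 ⇒ 6p = 2 ⇒ p = 1/3, and the value is (4)·(1/3) − 5 = -11/3.
For the column player: with q = P(L), equating T's and B's payoffs gives 4q − 5 = −2q − 3 ⇒ q = 1/3.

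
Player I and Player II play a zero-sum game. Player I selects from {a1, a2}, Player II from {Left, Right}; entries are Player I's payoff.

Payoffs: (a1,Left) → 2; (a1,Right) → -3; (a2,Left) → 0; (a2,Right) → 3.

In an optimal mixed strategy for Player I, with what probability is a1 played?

3/8

Row minima: a1 → -3, a2 → 0; maximin = 0.
Column maxima: Left → 2, Right → 3; minimax = 2.
0 ≠ 2, so there is no saddle point; optimal play is mixed.
Let Player I play a1 with probability p. Expected payoff against Left: 2p + 0(1−p) = 2p; against Right: (-3)p + 3(1−p) = −6p + 3.
Setting these equal: 2p = −6p + 3 ⇒ 8p = 3 ⇒ p = 3/8, and the value is (2)·(3/8) = 3/4.
For Player II: with q = P(Left), equating a1's and a2's payoffs gives 5q − 3 = −3q + 3 ⇒ q = 3/4.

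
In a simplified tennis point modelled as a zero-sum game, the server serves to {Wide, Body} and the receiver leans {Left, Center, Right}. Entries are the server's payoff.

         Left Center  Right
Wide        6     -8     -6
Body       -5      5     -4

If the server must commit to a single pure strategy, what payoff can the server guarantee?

-5

Row minima: Wide → -8, Body → -5.
The best of these is -5.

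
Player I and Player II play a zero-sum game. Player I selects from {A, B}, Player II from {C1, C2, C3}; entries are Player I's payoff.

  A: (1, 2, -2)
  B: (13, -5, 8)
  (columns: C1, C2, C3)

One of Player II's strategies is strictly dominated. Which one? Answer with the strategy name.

C3 holds Player I's payoff strictly below C1 in every row: -2 < 1, 8 < 13.
So C1 is strictly dominated for Player II.

C1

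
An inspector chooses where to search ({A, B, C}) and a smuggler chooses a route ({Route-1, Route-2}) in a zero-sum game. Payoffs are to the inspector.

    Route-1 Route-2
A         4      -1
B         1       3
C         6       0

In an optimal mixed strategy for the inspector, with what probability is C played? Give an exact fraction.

1/4

Row minima: A → -1, B → 1, C → 0; maximin = 1.
Column maxima: Route-1 → 6, Route-2 → 3; minimax = 3.
1 ≠ 3, so there is no saddle point; optimal play is mixed.
A is strictly dominated by C, so the inspector never plays it.
On the remaining 2×2 (B, C vs Route-1, Route-2):
Let the inspector play B with probability p. Expected payoff against Route-1: 1p + 6(1−p) = −5p + 6; against Route-2: 3p + 0(1−p) = 3p.
Setting these equal: −5p + 6 = 3p ⇒ −8p = -6 ⇒ p = 3/4, and the value is (-5)·(3/4) + 6 = 9/4.
For the smuggler: with q = P(Route-1), equating B's and C's payoffs gives −2q + 3 = 6q ⇒ q = 3/8.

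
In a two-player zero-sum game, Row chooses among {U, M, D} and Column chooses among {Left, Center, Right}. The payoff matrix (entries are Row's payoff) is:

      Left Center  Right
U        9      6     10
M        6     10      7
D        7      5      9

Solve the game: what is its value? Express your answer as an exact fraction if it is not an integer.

54/7

Row minima: U → 6, M → 6, D → 5; maximin = 6.
Column maxima: Left → 9, Center → 10, Right → 10; minimax = 9.
6 ≠ 9, so there is no saddle point; optimal play is mixed.
D is strictly dominated by U, so Row never plays it.
Right is strictly dominated by Left (it gives Row strictly more in every row), so Column never plays it.
On the remaining 2×2 (U, M vs Left, Center):
Let Row play U with probability p. Expected payoff against Left: 9p + 6(1−p) = 3p + 6; against Center: 6p + 10(1−p) = −4p + 10.
Setting these equal: 3p + 6 = −4p + 10 ⇒ 7p = 4 ⇒ p = 4/7, and the value is (3)·(4/7) + 6 = 54/7.
For Column: with q = P(Left), equating U's and M's payoffs gives 3q + 6 = −4q + 10 ⇒ q = 4/7.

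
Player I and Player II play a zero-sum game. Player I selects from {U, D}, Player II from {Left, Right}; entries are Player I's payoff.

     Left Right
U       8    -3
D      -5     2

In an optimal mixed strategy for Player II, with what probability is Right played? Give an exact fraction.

13/18

Row minima: U → -3, D → -5; maximin = -3.
Column maxima: Left → 8, Right → 2; minimax = 2.
-3 ≠ 2, so there is no saddle point; optimal play is mixed.
Let Player I play U with probability p. Expected payoff against Left: 8p + (-5)(1−p) = 13p − 5; against Right: (-3)p + 2(1−p) = −5p + 2.
Setting these equal: 13p − 5 = −5p + 2 ⇒ 18p = 7 ⇒ p = 7/18, and the value is (13)·(7/18) − 5 = 1/18.
For Player II: with q = P(Left), equating U's and D's payoffs gives 11q − 3 = −7q + 2 ⇒ q = 5/18.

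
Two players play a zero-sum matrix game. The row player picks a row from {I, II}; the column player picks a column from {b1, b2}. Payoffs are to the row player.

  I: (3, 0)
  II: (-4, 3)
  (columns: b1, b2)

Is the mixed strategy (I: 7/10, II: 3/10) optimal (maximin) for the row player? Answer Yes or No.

Against b1 this mix gives (7/10)·3 + (3/10)·(-4) = 9/10.
Against b2 this mix gives (7/10)·0 + (3/10)·3 = 9/10.
All of the column player's active replies (b1, b2) yield 9/10, and no column does worse for the row player. The mix makes the column player indifferent and guarantees 9/10, so it is optimal.

Yes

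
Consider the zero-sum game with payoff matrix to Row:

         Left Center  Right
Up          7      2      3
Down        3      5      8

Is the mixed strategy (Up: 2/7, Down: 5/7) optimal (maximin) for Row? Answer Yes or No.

Yes

Against Left this mix gives (2/7)·7 + (5/7)·3 = 29/7.
Against Center this mix gives (2/7)·2 + (5/7)·5 = 29/7.
Against Right this mix gives (2/7)·3 + (5/7)·8 = 46/7.
All of Column's active replies (Left, Center) yield 29/7, and no column does worse for Row. The mix makes Column indifferent and guarantees 29/7, so it is optimal.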